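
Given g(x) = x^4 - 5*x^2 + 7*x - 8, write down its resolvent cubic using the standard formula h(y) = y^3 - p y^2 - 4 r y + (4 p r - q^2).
h(y) = y^3 + 5*y^2 + 32*y + 111

Identify coefficients: p = -5, q = 7, r = -8.
Plug into h(y) = y^3 - p y^2 - 4 r y + (4 p r - q^2):
  h(y) = y^3 - (-5) y^2 - 4*(-8) y + (4*(-5)*(-8) - (7)^2)
       = y^3 + (5) y^2 + (32) y + (111).
Simplifying: h(y) = y^3 + 5*y^2 + 32*y + 111.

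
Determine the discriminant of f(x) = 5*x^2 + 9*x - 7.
Δ = 221

For a quadratic a x^2 + b x + c the discriminant is Δ = b^2 - 4ac = (9)^2 - 4*(5)*(-7) = 81 - (-140) = 221.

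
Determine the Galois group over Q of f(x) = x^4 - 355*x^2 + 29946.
Gal(K/Q) = V_4 (Klein four-group, Z/2Z × Z/2Z)

f factors as (x^2 - 138)(x^2 - 217), so the splitting field is K = Q(sqrt(138), sqrt(217)). The elements 138, 217, 29946 are all non-squares in Q, so sqrt(138) and sqrt(217) generate independent quadratic extensions. Thus [K:Q] = 4 and Gal(K/Q) is generated by the two order-2 automorphisms sqrt(138) ↦ -sqrt(138) and sqrt(217) ↦ -sqrt(217), giving V_4.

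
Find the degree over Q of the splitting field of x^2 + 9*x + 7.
[K:Q] = 2

The discriminant of x^2 + (9)*x + (7) is b^2 - 4c = 81 - (28) = 53. Since 53 is not a perfect square in Q, the polynomial is irreducible over Q. Its two roots generate a degree-2 extension, so [K:Q] = 2.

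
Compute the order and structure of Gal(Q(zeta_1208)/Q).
|Gal(Q(zeta_1208)/Q)| = phi(1208) = 600; group ≅ (Z/1208Z)^* ≅ Z/2Z × Z/2Z × Z/150Z

The n-th cyclotomic polynomial Φ_1208(x) is the minimal polynomial of zeta_1208 over Q and has degree phi(1208) = 600. So Q(zeta_1208) is a degree-600 Galois extension with Galois group (Z/1208Z)^*. By CRT, (Z/1208Z)^* ≅ (Z/8Z)^* × (Z/151Z)^*. Each prime-power unit group is (Z/8Z)^* ≅ Z/2Z × Z/2Z; (Z/151Z)^* ≅ Z/150Z. Hence Gal(Q(zeta_1208)/Q) ≅ Z/2Z × Z/2Z × Z/150Z.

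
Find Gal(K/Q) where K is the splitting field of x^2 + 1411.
Gal(K/Q) = Z/2Z (cyclic of order 2)

x^2 + 1411 is irreducible over Q since -1411 is not a rational square. The splitting field Q(sqrt(-1411)) has degree 2 over Q, and its unique nontrivial automorphism is sqrt(-1411) ↦ -sqrt(-1411). Hence Gal(Q(sqrt(-1411))/Q) = Z/2Z.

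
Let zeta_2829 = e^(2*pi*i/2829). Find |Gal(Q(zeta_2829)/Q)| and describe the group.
|Gal(Q(zeta_2829)/Q)| = phi(2829) = 1760; group ≅ (Z/2829Z)^* ≅ Z/2Z × Z/22Z × Z/40Z

The n-th cyclotomic polynomial Φ_2829(x) is the minimal polynomial of zeta_2829 over Q and has degree phi(2829) = 1760. So Q(zeta_2829) is a degree-1760 Galois extension with Galois group (Z/2829Z)^*. By CRT, (Z/2829Z)^* ≅ (Z/3Z)^* × (Z/23Z)^* × (Z/41Z)^*. Each prime-power unit group is (Z/3Z)^* ≅ Z/2Z; (Z/23Z)^* ≅ Z/22Z; (Z/41Z)^* ≅ Z/40Z. Hence Gal(Q(zeta_2829)/Q) ≅ Z/2Z × Z/22Z × Z/40Z.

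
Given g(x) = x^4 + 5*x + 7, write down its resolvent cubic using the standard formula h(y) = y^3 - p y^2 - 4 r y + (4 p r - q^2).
h(y) = y^3 - 28*y - 25

Identify coefficients: p = 0, q = 5, r = 7.
Plug into h(y) = y^3 - p y^2 - 4 r y + (4 p r - q^2):
  h(y) = y^3 - (0) y^2 - 4*(7) y + (4*(0)*(7) - (5)^2)
       = y^3 + (0) y^2 + (-28) y + (-25).
Simplifying: h(y) = y^3 - 28*y - 25.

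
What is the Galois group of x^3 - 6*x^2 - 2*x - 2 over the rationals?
Gal(K/Q) = S_3 (symmetric group of order 6)

Compute the discriminant of x^3 + (-6)*x^2 + (-2)*x + (-2): Δ = -2092. Since Δ is not a rational square, the Galois group is not contained in A_3; it must be the full S_3 (irreducibility of the cubic rules out anything smaller).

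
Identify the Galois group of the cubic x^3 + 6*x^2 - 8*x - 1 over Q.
Gal(K/Q) = S_3 (symmetric group of order 6)

Compute the discriminant of x^3 + (6)*x^2 + (-8)*x + (-1): Δ = 6053. Since Δ is not a rational square, the Galois group is not contained in A_3; it must be the full S_3 (irreducibility of the cubic rules out anything smaller).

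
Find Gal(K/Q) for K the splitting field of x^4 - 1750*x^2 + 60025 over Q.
Gal(K/Q) = Z/2Z (cyclic of order 2)

f factors as (x^2 - 1715)(x^2 - 35), so the splitting field is K = Q(sqrt(1715), sqrt(35)). The squarefree part of 1715 is 35 and the squarefree part of 35 is also 35, so sqrt(1715) and sqrt(35) are both rational multiples of sqrt(35). Hence Q(sqrt(1715)) = Q(sqrt(35)) = Q(sqrt(35)), and the splitting field collapses to a single degree-2 extension with Galois group Z/2Z.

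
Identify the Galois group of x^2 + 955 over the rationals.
Gal(K/Q) = Z/2Z (cyclic of order 2)

x^2 + 955 is irreducible over Q since -955 is not a rational square. The splitting field Q(sqrt(-955)) has degree 2 over Q, and its unique nontrivial automorphism is sqrt(-955) ↦ -sqrt(-955). Hence Gal(Q(sqrt(-955))/Q) = Z/2Z.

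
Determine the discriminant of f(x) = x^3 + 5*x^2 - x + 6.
Δ = -4483

For x^3 + a x^2 + b x + c the discriminant is Δ = 18 a b c - 4 a^3 c + a^2 b^2 - 4 b^3 - 27 c^2.
Plug a = 5, b = -1, c = 6:
  18*(5)*(-1)*(6) - 4*(5)^3*(6) + (5)^2*(-1)^2 - 4*(-1)^3 - 27*(6)^2
  = -540 + (-3000) + 25 + (4) + (-972)
  = -4483.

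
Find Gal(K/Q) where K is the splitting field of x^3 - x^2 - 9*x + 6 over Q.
Gal(K/Q) = S_3 (symmetric group of order 6)

Compute the discriminant of x^3 + (-1)*x^2 + (-9)*x + (6): Δ = 3021. Since Δ is not a rational square, the Galois group is not contained in A_3; it must be the full S_3 (irreducibility of the cubic rules out anything smaller).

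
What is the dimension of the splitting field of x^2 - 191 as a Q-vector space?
[K:Q] = 2

The polynomial x^2 - 191 is irreducible over Q since 191 is not a perfect square. Its splitting field is Q(sqrt(191)), which has degree 2 over Q.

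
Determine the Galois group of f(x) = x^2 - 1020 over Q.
Gal(K/Q) = Z/2Z (cyclic of order 2)

x^2 - 1020 is irreducible over Q since 1020 is not a rational square. The splitting field Q(sqrt(1020)) has degree 2 over Q, and its unique nontrivial automorphism is sqrt(1020) ↦ -sqrt(1020). Hence Gal(Q(sqrt(1020))/Q) = Z/2Z.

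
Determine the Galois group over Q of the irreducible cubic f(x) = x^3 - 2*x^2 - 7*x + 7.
Gal(K/Q) = S_3 (symmetric group of order 6)

Compute the discriminant of x^3 + (-2)*x^2 + (-7)*x + (7): Δ = 2233. Since Δ is not a rational square, the Galois group is not contained in A_3; it must be the full S_3 (irreducibility of the cubic rules out anything smaller).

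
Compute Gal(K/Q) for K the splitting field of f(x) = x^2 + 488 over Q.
Gal(K/Q) = Z/2Z (cyclic of order 2)

x^2 + 488 is irreducible over Q since -488 is not a rational square. The splitting field Q(sqrt(-488)) has degree 2 over Q, and its unique nontrivial automorphism is sqrt(-488) ↦ -sqrt(-488). Hence Gal(Q(sqrt(-488))/Q) = Z/2Z.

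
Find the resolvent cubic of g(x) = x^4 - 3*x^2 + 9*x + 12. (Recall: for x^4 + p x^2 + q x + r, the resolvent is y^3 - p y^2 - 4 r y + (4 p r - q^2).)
h(y) = y^3 + 3*y^2 - 48*y - 225

Identify coefficients: p = -3, q = 9, r = 12.
Plug into h(y) = y^3 - p y^2 - 4 r y + (4 p r - q^2):
  h(y) = y^3 - (-3) y^2 - 4*(12) y + (4*(-3)*(12) - (9)^2)
       = y^3 + (3) y^2 + (-48) y + (-225).
Simplifying: h(y) = y^3 + 3*y^2 - 48*y - 225.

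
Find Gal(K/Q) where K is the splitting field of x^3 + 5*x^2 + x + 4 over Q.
Gal(K/Q) = S_3 (symmetric group of order 6)

Compute the discriminant of x^3 + (5)*x^2 + (1)*x + (4): Δ = -2051. Since Δ is not a rational square, the Galois group is not contained in A_3; it must be the full S_3 (irreducibility of the cubic rules out anything smaller).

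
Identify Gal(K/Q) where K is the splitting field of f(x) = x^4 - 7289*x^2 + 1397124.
Gal(K/Q) = Z/2Z (cyclic of order 2)

f factors as (x^2 - 197)(x^2 - 7092), so the splitting field is K = Q(sqrt(197), sqrt(7092)). The squarefree part of 197 is 197 and the squarefree part of 7092 is also 197, so sqrt(197) and sqrt(7092) are both rational multiples of sqrt(197). Hence Q(sqrt(197)) = Q(sqrt(7092)) = Q(sqrt(197)), and the splitting field collapses to a single degree-2 extension with Galois group Z/2Z.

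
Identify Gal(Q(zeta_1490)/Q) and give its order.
|Gal(Q(zeta_1490)/Q)| = phi(1490) = 592; group ≅ (Z/1490Z)^* ≅ Z/4Z × Z/148Z

The n-th cyclotomic polynomial Φ_1490(x) is the minimal polynomial of zeta_1490 over Q and has degree phi(1490) = 592. So Q(zeta_1490) is a degree-592 Galois extension with Galois group (Z/1490Z)^*. By CRT, (Z/1490Z)^* ≅ (Z/2Z)^* × (Z/5Z)^* × (Z/149Z)^*. Each prime-power unit group is (Z/2Z)^* ≅ trivial group (order 1); (Z/5Z)^* ≅ Z/4Z; (Z/149Z)^* ≅ Z/148Z. Hence Gal(Q(zeta_1490)/Q) ≅ Z/4Z × Z/148Z.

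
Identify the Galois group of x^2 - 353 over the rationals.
Gal(K/Q) = Z/2Z (cyclic of order 2)

x^2 - 353 is irreducible over Q since 353 is not a rational square. The splitting field Q(sqrt(353)) has degree 2 over Q, and its unique nontrivial automorphism is sqrt(353) ↦ -sqrt(353). Hence Gal(Q(sqrt(353))/Q) = Z/2Z.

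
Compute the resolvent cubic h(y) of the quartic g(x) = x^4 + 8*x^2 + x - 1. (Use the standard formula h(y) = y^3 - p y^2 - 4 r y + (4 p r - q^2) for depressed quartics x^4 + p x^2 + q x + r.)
h(y) = y^3 - 8*y^2 + 4*y - 33

Identify coefficients: p = 8, q = 1, r = -1.
Plug into h(y) = y^3 - p y^2 - 4 r y + (4 p r - q^2):
  h(y) = y^3 - (8) y^2 - 4*(-1) y + (4*(8)*(-1) - (1)^2)
       = y^3 + (-8) y^2 + (4) y + (-33).
Simplifying: h(y) = y^3 - 8*y^2 + 4*y - 33.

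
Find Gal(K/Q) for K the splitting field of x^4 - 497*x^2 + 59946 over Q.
Gal(K/Q) = V_4 (Klein four-group, Z/2Z × Z/2Z)

f factors as (x^2 - 206)(x^2 - 291), so the splitting field is K = Q(sqrt(206), sqrt(291)). The elements 206, 291, 59946 are all non-squares in Q, so sqrt(206) and sqrt(291) generate independent quadratic extensions. Thus [K:Q] = 4 and Gal(K/Q) is generated by the two order-2 automorphisms sqrt(206) ↦ -sqrt(206) and sqrt(291) ↦ -sqrt(291), giving V_4.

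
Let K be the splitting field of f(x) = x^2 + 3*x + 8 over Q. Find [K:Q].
[K:Q] = 2

The discriminant of x^2 + (3)*x + (8) is b^2 - 4c = 9 - (32) = -23. Since -23 is not a perfect square in Q, the polynomial is irreducible over Q. Its two roots generate a degree-2 extension, so [K:Q] = 2.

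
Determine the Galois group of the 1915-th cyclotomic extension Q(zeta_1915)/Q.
|Gal(Q(zeta_1915)/Q)| = phi(1915) = 1528; group ≅ (Z/1915Z)^* ≅ Z/4Z × Z/382Z

The n-th cyclotomic polynomial Φ_1915(x) is the minimal polynomial of zeta_1915 over Q and has degree phi(1915) = 1528. So Q(zeta_1915) is a degree-1528 Galois extension with Galois group (Z/1915Z)^*. By CRT, (Z/1915Z)^* ≅ (Z/5Z)^* × (Z/383Z)^*. Each prime-power unit group is (Z/5Z)^* ≅ Z/4Z; (Z/383Z)^* ≅ Z/382Z. Hence Gal(Q(zeta_1915)/Q) ≅ Z/4Z × Z/382Z.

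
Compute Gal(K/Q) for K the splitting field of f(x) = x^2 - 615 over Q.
Gal(K/Q) = Z/2Z (cyclic of order 2)

x^2 - 615 is irreducible over Q since 615 is not a rational square. The splitting field Q(sqrt(615)) has degree 2 over Q, and its unique nontrivial automorphism is sqrt(615) ↦ -sqrt(615). Hence Gal(Q(sqrt(615))/Q) = Z/2Z.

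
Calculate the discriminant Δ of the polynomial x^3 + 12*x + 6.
Δ = -7884

For a depressed cubic x^3 + p x + q the discriminant is Δ = -4 p^3 - 27 q^2 = -4*(12)^3 - 27*(6)^2 = -6912 - 972 = -7884.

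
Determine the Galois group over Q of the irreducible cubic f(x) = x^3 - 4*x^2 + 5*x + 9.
Gal(K/Q) = S_3 (symmetric group of order 6)

Compute the discriminant of x^3 + (-4)*x^2 + (5)*x + (9): Δ = -3223. Since Δ is not a rational square, the Galois group is not contained in A_3; it must be the full S_3 (irreducibility of the cubic rules out anything smaller).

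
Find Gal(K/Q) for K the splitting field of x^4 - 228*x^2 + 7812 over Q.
Gal(K/Q) = V_4 (Klein four-group, Z/2Z × Z/2Z)

f factors as (x^2 - 186)(x^2 - 42), so the splitting field is K = Q(sqrt(186), sqrt(42)). The elements 186, 42, 7812 are all non-squares in Q, so sqrt(186) and sqrt(42) generate independent quadratic extensions. Thus [K:Q] = 4 and Gal(K/Q) is generated by the two order-2 automorphisms sqrt(186) ↦ -sqrt(186) and sqrt(42) ↦ -sqrt(42), giving V_4.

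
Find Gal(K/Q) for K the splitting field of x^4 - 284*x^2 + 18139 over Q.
Gal(K/Q) = V_4 (Klein four-group, Z/2Z × Z/2Z)

f factors as (x^2 - 187)(x^2 - 97), so the splitting field is K = Q(sqrt(187), sqrt(97)). The elements 187, 97, 18139 are all non-squares in Q, so sqrt(187) and sqrt(97) generate independent quadratic extensions. Thus [K:Q] = 4 and Gal(K/Q) is generated by the two order-2 automorphisms sqrt(187) ↦ -sqrt(187) and sqrt(97) ↦ -sqrt(97), giving V_4.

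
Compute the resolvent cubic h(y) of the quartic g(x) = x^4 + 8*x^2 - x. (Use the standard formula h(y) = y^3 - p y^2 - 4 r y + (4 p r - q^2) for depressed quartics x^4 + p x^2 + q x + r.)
h(y) = y^3 - 8*y^2 - 1

Identify coefficients: p = 8, q = -1, r = 0.
Plug into h(y) = y^3 - p y^2 - 4 r y + (4 p r - q^2):
  h(y) = y^3 - (8) y^2 - 4*(0) y + (4*(8)*(0) - (-1)^2)
       = y^3 + (-8) y^2 + (0) y + (-1).
Simplifying: h(y) = y^3 - 8*y^2 - 1.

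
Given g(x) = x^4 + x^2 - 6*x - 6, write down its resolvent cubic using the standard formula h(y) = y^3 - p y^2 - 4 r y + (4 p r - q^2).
h(y) = y^3 - y^2 + 24*y - 60

Identify coefficients: p = 1, q = -6, r = -6.
Plug into h(y) = y^3 - p y^2 - 4 r y + (4 p r - q^2):
  h(y) = y^3 - (1) y^2 - 4*(-6) y + (4*(1)*(-6) - (-6)^2)
       = y^3 + (-1) y^2 + (24) y + (-60).
Simplifying: h(y) = y^3 - y^2 + 24*y - 60.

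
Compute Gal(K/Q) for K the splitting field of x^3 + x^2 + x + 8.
Gal(K/Q) = S_3 (symmetric group of order 6)

Compute the discriminant of x^3 + (1)*x^2 + (1)*x + (8): Δ = -1619. Since Δ is not a rational square, the Galois group is not contained in A_3; it must be the full S_3 (irreducibility of the cubic rules out anything smaller).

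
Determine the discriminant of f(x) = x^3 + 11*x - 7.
Δ = -6647

For a depressed cubic x^3 + p x + q the discriminant is Δ = -4 p^3 - 27 q^2 = -4*(11)^3 - 27*(-7)^2 = -5324 - 1323 = -6647.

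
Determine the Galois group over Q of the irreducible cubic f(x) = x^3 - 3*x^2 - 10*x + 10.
Gal(K/Q) = S_3 (symmetric group of order 6)

Compute the discriminant of x^3 + (-3)*x^2 + (-10)*x + (10): Δ = 8680. Since Δ is not a rational square, the Galois group is not contained in A_3; it must be the full S_3 (irreducibility of the cubic rules out anything smaller).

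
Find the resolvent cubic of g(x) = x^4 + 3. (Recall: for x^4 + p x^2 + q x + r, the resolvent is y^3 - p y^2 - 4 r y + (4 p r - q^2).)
h(y) = y^3 - 12*y

Identify coefficients: p = 0, q = 0, r = 3.
Plug into h(y) = y^3 - p y^2 - 4 r y + (4 p r - q^2):
  h(y) = y^3 - (0) y^2 - 4*(3) y + (4*(0)*(3) - (0)^2)
       = y^3 + (0) y^2 + (-12) y + (0).
Simplifying: h(y) = y^3 - 12*y.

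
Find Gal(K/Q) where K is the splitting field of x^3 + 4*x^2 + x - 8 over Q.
Gal(K/Q) = S_3 (symmetric group of order 6)

Compute the discriminant of x^3 + (4)*x^2 + (1)*x + (-8): Δ = -244. Since Δ is not a rational square, the Galois group is not contained in A_3; it must be the full S_3 (irreducibility of the cubic rules out anything smaller).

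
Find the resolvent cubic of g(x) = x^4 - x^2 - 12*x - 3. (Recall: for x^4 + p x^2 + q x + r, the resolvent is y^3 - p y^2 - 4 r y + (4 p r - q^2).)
h(y) = y^3 + y^2 + 12*y - 132

Identify coefficients: p = -1, q = -12, r = -3.
Plug into h(y) = y^3 - p y^2 - 4 r y + (4 p r - q^2):
  h(y) = y^3 - (-1) y^2 - 4*(-3) y + (4*(-1)*(-3) - (-12)^2)
       = y^3 + (1) y^2 + (12) y + (-132).
Simplifying: h(y) = y^3 + y^2 + 12*y - 132.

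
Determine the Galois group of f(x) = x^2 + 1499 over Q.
Gal(K/Q) = Z/2Z (cyclic of order 2)

x^2 + 1499 is irreducible over Q since -1499 is not a rational square. The splitting field Q(sqrt(-1499)) has degree 2 over Q, and its unique nontrivial automorphism is sqrt(-1499) ↦ -sqrt(-1499). Hence Gal(Q(sqrt(-1499))/Q) = Z/2Z.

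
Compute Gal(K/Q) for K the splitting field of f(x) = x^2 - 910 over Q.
Gal(K/Q) = Z/2Z (cyclic of order 2)

x^2 - 910 is irreducible over Q since 910 is not a rational square. The splitting field Q(sqrt(910)) has degree 2 over Q, and its unique nontrivial automorphism is sqrt(910) ↦ -sqrt(910). Hence Gal(Q(sqrt(910))/Q) = Z/2Z.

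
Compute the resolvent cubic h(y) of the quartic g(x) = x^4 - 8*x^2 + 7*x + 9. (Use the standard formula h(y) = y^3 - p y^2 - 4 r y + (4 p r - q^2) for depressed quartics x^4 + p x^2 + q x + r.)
h(y) = y^3 + 8*y^2 - 36*y - 337

Identify coefficients: p = -8, q = 7, r = 9.
Plug into h(y) = y^3 - p y^2 - 4 r y + (4 p r - q^2):
  h(y) = y^3 - (-8) y^2 - 4*(9) y + (4*(-8)*(9) - (7)^2)
       = y^3 + (8) y^2 + (-36) y + (-337).
Simplifying: h(y) = y^3 + 8*y^2 - 36*y - 337.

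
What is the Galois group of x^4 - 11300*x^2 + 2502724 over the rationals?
Gal(K/Q) = Z/2Z (cyclic of order 2)

f factors as (x^2 - 226)(x^2 - 11074), so the splitting field is K = Q(sqrt(226), sqrt(11074)). The squarefree part of 226 is 226 and the squarefree part of 11074 is also 226, so sqrt(226) and sqrt(11074) are both rational multiples of sqrt(226). Hence Q(sqrt(226)) = Q(sqrt(11074)) = Q(sqrt(226)), and the splitting field collapses to a single degree-2 extension with Galois group Z/2Z.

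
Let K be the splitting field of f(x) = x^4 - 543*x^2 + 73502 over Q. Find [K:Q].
[K:Q] = 4

f factors as (x^2 - 286)(x^2 - 257); the splitting field is K = Q(sqrt(286), sqrt(257)). Since 286, 257, and 73502 are all non-squares in Q, the three subfields Q(sqrt(286)), Q(sqrt(257)), Q(sqrt(73502)) are distinct degree-2 extensions, so [K:Q] = 4 (Klein four Galois group).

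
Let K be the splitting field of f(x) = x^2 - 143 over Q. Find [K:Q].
[K:Q] = 2

The polynomial x^2 - 143 is irreducible over Q since 143 is not a perfect square. Its splitting field is Q(sqrt(143)), which has degree 2 over Q.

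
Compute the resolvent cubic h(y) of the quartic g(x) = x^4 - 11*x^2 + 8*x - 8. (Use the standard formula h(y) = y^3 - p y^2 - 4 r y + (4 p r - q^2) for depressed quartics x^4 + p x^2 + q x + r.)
h(y) = y^3 + 11*y^2 + 32*y + 288

Identify coefficients: p = -11, q = 8, r = -8.
Plug into h(y) = y^3 - p y^2 - 4 r y + (4 p r - q^2):
  h(y) = y^3 - (-11) y^2 - 4*(-8) y + (4*(-11)*(-8) - (8)^2)
       = y^3 + (11) y^2 + (32) y + (288).
Simplifying: h(y) = y^3 + 11*y^2 + 32*y + 288.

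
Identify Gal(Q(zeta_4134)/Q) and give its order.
|Gal(Q(zeta_4134)/Q)| = phi(4134) = 1248; group ≅ (Z/4134Z)^* ≅ Z/2Z × Z/12Z × Z/52Z

The n-th cyclotomic polynomial Φ_4134(x) is the minimal polynomial of zeta_4134 over Q and has degree phi(4134) = 1248. So Q(zeta_4134) is a degree-1248 Galois extension with Galois group (Z/4134Z)^*. By CRT, (Z/4134Z)^* ≅ (Z/2Z)^* × (Z/3Z)^* × (Z/13Z)^* × (Z/53Z)^*. Each prime-power unit group is (Z/2Z)^* ≅ trivial group (order 1); (Z/3Z)^* ≅ Z/2Z; (Z/13Z)^* ≅ Z/12Z; (Z/53Z)^* ≅ Z/52Z. Hence Gal(Q(zeta_4134)/Q) ≅ Z/2Z × Z/12Z × Z/52Z.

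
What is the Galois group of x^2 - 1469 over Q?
Gal(K/Q) = Z/2Z (cyclic of order 2)

x^2 - 1469 is irreducible over Q since 1469 is not a rational square. The splitting field Q(sqrt(1469)) has degree 2 over Q, and its unique nontrivial automorphism is sqrt(1469) ↦ -sqrt(1469). Hence Gal(Q(sqrt(1469))/Q) = Z/2Z.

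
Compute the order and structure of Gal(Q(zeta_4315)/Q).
|Gal(Q(zeta_4315)/Q)| = phi(4315) = 3448; group ≅ (Z/4315Z)^* ≅ Z/4Z × Z/862Z

The n-th cyclotomic polynomial Φ_4315(x) is the minimal polynomial of zeta_4315 over Q and has degree phi(4315) = 3448. So Q(zeta_4315) is a degree-3448 Galois extension with Galois group (Z/4315Z)^*. By CRT, (Z/4315Z)^* ≅ (Z/5Z)^* × (Z/863Z)^*. Each prime-power unit group is (Z/5Z)^* ≅ Z/4Z; (Z/863Z)^* ≅ Z/862Z. Hence Gal(Q(zeta_4315)/Q) ≅ Z/4Z × Z/862Z.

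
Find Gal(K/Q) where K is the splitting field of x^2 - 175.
Gal(K/Q) = Z/2Z (cyclic of order 2)

x^2 - 175 is irreducible over Q since 175 is not a rational square. The splitting field Q(sqrt(175)) has degree 2 over Q, and its unique nontrivial automorphism is sqrt(175) ↦ -sqrt(175). Hence Gal(Q(sqrt(175))/Q) = Z/2Z.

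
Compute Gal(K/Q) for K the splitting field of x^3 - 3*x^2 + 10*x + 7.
Gal(K/Q) = S_3 (symmetric group of order 6)

Compute the discriminant of x^3 + (-3)*x^2 + (10)*x + (7): Δ = -7447. Since Δ is not a rational square, the Galois group is not contained in A_3; it must be the full S_3 (irreducibility of the cubic rules out anything smaller).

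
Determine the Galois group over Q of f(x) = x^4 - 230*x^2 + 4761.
Gal(K/Q) = Z/2Z (cyclic of order 2)

f factors as (x^2 - 23)(x^2 - 207), so the splitting field is K = Q(sqrt(23), sqrt(207)). The squarefree part of 23 is 23 and the squarefree part of 207 is also 23, so sqrt(23) and sqrt(207) are both rational multiples of sqrt(23). Hence Q(sqrt(23)) = Q(sqrt(207)) = Q(sqrt(23)), and the splitting field collapses to a single degree-2 extension with Galois group Z/2Z.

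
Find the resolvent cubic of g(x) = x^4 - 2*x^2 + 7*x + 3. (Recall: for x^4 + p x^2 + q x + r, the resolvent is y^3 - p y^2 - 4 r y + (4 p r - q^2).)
h(y) = y^3 + 2*y^2 - 12*y - 73

Identify coefficients: p = -2, q = 7, r = 3.
Plug into h(y) = y^3 - p y^2 - 4 r y + (4 p r - q^2):
  h(y) = y^3 - (-2) y^2 - 4*(3) y + (4*(-2)*(3) - (7)^2)
       = y^3 + (2) y^2 + (-12) y + (-73).
Simplifying: h(y) = y^3 + 2*y^2 - 12*y - 73.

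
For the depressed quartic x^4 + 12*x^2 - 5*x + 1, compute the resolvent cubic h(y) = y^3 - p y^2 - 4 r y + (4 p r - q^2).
h(y) = y^3 - 12*y^2 - 4*y + 23

Identify coefficients: p = 12, q = -5, r = 1.
Plug into h(y) = y^3 - p y^2 - 4 r y + (4 p r - q^2):
  h(y) = y^3 - (12) y^2 - 4*(1) y + (4*(12)*(1) - (-5)^2)
       = y^3 + (-12) y^2 + (-4) y + (23).
Simplifying: h(y) = y^3 - 12*y^2 - 4*y + 23.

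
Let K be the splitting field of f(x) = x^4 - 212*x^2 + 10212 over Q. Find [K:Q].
[K:Q] = 4

f factors as (x^2 - 138)(x^2 - 74); the splitting field is K = Q(sqrt(138), sqrt(74)). Since 138, 74, and 10212 are all non-squares in Q, the three subfields Q(sqrt(138)), Q(sqrt(74)), Q(sqrt(10212)) are distinct degree-2 extensions, so [K:Q] = 4 (Klein four Galois group).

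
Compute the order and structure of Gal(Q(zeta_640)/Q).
|Gal(Q(zeta_640)/Q)| = phi(640) = 256; group ≅ (Z/640Z)^* ≅ Z/2Z × Z/4Z × Z/32Z

The n-th cyclotomic polynomial Φ_640(x) is the minimal polynomial of zeta_640 over Q and has degree phi(640) = 256. So Q(zeta_640) is a degree-256 Galois extension with Galois group (Z/640Z)^*. By CRT, (Z/640Z)^* ≅ (Z/128Z)^* × (Z/5Z)^*. Each prime-power unit group is (Z/128Z)^* ≅ Z/2Z × Z/32Z; (Z/5Z)^* ≅ Z/4Z. Hence Gal(Q(zeta_640)/Q) ≅ Z/2Z × Z/4Z × Z/32Z.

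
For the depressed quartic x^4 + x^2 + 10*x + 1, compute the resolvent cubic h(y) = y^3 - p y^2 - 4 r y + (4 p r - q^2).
h(y) = y^3 - y^2 - 4*y - 96

Identify coefficients: p = 1, q = 10, r = 1.
Plug into h(y) = y^3 - p y^2 - 4 r y + (4 p r - q^2):
  h(y) = y^3 - (1) y^2 - 4*(1) y + (4*(1)*(1) - (10)^2)
       = y^3 + (-1) y^2 + (-4) y + (-96).
Simplifying: h(y) = y^3 - y^2 - 4*y - 96.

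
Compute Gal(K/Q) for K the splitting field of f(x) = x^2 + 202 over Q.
Gal(K/Q) = Z/2Z (cyclic of order 2)

x^2 + 202 is irreducible over Q since -202 is not a rational square. The splitting field Q(sqrt(-202)) has degree 2 over Q, and its unique nontrivial automorphism is sqrt(-202) ↦ -sqrt(-202). Hence Gal(Q(sqrt(-202))/Q) = Z/2Z.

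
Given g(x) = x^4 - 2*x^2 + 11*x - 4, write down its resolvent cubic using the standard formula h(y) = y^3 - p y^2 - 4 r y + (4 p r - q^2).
h(y) = y^3 + 2*y^2 + 16*y - 89

Identify coefficients: p = -2, q = 11, r = -4.
Plug into h(y) = y^3 - p y^2 - 4 r y + (4 p r - q^2):
  h(y) = y^3 - (-2) y^2 - 4*(-4) y + (4*(-2)*(-4) - (11)^2)
       = y^3 + (2) y^2 + (16) y + (-89).
Simplifying: h(y) = y^3 + 2*y^2 + 16*y - 89.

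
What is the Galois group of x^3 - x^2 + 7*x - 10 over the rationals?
Gal(K/Q) = S_3 (symmetric group of order 6)

Compute the discriminant of x^3 + (-1)*x^2 + (7)*x + (-10): Δ = -2803. Since Δ is not a rational square, the Galois group is not contained in A_3; it must be the full S_3 (irreducibility of the cubic rules out anything smaller).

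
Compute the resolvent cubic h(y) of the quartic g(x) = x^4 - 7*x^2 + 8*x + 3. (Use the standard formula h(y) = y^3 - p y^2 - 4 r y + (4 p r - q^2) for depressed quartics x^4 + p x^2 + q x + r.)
h(y) = y^3 + 7*y^2 - 12*y - 148

Identify coefficients: p = -7, q = 8, r = 3.
Plug into h(y) = y^3 - p y^2 - 4 r y + (4 p r - q^2):
  h(y) = y^3 - (-7) y^2 - 4*(3) y + (4*(-7)*(3) - (8)^2)
       = y^3 + (7) y^2 + (-12) y + (-148).
Simplifying: h(y) = y^3 + 7*y^2 - 12*y - 148.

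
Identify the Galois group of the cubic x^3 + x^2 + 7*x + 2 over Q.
Gal(K/Q) = S_3 (symmetric group of order 6)

Compute the discriminant of x^3 + (1)*x^2 + (7)*x + (2): Δ = -1187. Since Δ is not a rational square, the Galois group is not contained in A_3; it must be the full S_3 (irreducibility of the cubic rules out anything smaller).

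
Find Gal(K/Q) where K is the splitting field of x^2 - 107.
Gal(K/Q) = Z/2Z (cyclic of order 2)

x^2 - 107 is irreducible over Q since 107 is not a rational square. The splitting field Q(sqrt(107)) has degree 2 over Q, and its unique nontrivial automorphism is sqrt(107) ↦ -sqrt(107). Hence Gal(Q(sqrt(107))/Q) = Z/2Z.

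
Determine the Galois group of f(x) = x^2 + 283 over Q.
Gal(K/Q) = Z/2Z (cyclic of order 2)

x^2 + 283 is irreducible over Q since -283 is not a rational square. The splitting field Q(sqrt(-283)) has degree 2 over Q, and its unique nontrivial automorphism is sqrt(-283) ↦ -sqrt(-283). Hence Gal(Q(sqrt(-283))/Q) = Z/2Z.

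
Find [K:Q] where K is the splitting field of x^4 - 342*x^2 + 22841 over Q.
[K:Q] = 4

f factors as (x^2 - 91)(x^2 - 251); the splitting field is K = Q(sqrt(91), sqrt(251)). Since 91, 251, and 22841 are all non-squares in Q, the three subfields Q(sqrt(91)), Q(sqrt(251)), Q(sqrt(22841)) are distinct degree-2 extensions, so [K:Q] = 4 (Klein four Galois group).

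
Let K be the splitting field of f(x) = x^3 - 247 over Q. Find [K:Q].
[K:Q] = 6

x^3 - 247 has one real root r = 247^(1/3) and two complex roots r*zeta_3, r*zeta_3^2 where zeta_3 = e^(2*pi*i/3). The splitting field is Q(r, zeta_3). [Q(r):Q] = 3 and [Q(zeta_3):Q] = 2 with gcd = 1, so [Q(r, zeta_3):Q] = 3 * 2 = 6.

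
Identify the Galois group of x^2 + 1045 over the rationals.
Gal(K/Q) = Z/2Z (cyclic of order 2)

x^2 + 1045 is irreducible over Q since -1045 is not a rational square. The splitting field Q(sqrt(-1045)) has degree 2 over Q, and its unique nontrivial automorphism is sqrt(-1045) ↦ -sqrt(-1045). Hence Gal(Q(sqrt(-1045))/Q) = Z/2Z.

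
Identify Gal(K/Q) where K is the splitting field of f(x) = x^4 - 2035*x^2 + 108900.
Gal(K/Q) = Z/2Z (cyclic of order 2)

f factors as (x^2 - 55)(x^2 - 1980), so the splitting field is K = Q(sqrt(55), sqrt(1980)). The squarefree part of 55 is 55 and the squarefree part of 1980 is also 55, so sqrt(55) and sqrt(1980) are both rational multiples of sqrt(55). Hence Q(sqrt(55)) = Q(sqrt(1980)) = Q(sqrt(55)), and the splitting field collapses to a single degree-2 extension with Galois group Z/2Z.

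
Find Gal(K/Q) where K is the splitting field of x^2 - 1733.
Gal(K/Q) = Z/2Z (cyclic of order 2)

x^2 - 1733 is irreducible over Q since 1733 is not a rational square. The splitting field Q(sqrt(1733)) has degree 2 over Q, and its unique nontrivial automorphism is sqrt(1733) ↦ -sqrt(1733). Hence Gal(Q(sqrt(1733))/Q) = Z/2Z.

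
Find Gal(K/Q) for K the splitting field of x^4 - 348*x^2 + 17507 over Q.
Gal(K/Q) = V_4 (Klein four-group, Z/2Z × Z/2Z)

f factors as (x^2 - 287)(x^2 - 61), so the splitting field is K = Q(sqrt(287), sqrt(61)). The elements 287, 61, 17507 are all non-squares in Q, so sqrt(287) and sqrt(61) generate independent quadratic extensions. Thus [K:Q] = 4 and Gal(K/Q) is generated by the two order-2 automorphisms sqrt(287) ↦ -sqrt(287) and sqrt(61) ↦ -sqrt(61), giving V_4.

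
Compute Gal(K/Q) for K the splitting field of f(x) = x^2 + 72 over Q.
Gal(K/Q) = Z/2Z (cyclic of order 2)

x^2 + 72 is irreducible over Q since -72 is not a rational square. The splitting field Q(sqrt(-72)) has degree 2 over Q, and its unique nontrivial automorphism is sqrt(-72) ↦ -sqrt(-72). Hence Gal(Q(sqrt(-72))/Q) = Z/2Z.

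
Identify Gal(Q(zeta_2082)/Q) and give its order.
|Gal(Q(zeta_2082)/Q)| = phi(2082) = 692; group ≅ (Z/2082Z)^* ≅ Z/2Z × Z/346Z

The n-th cyclotomic polynomial Φ_2082(x) is the minimal polynomial of zeta_2082 over Q and has degree phi(2082) = 692. So Q(zeta_2082) is a degree-692 Galois extension with Galois group (Z/2082Z)^*. By CRT, (Z/2082Z)^* ≅ (Z/2Z)^* × (Z/3Z)^* × (Z/347Z)^*. Each prime-power unit group is (Z/2Z)^* ≅ trivial group (order 1); (Z/3Z)^* ≅ Z/2Z; (Z/347Z)^* ≅ Z/346Z. Hence Gal(Q(zeta_2082)/Q) ≅ Z/2Z × Z/346Z.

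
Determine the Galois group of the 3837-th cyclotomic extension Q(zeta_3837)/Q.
|Gal(Q(zeta_3837)/Q)| = phi(3837) = 2556; group ≅ (Z/3837Z)^* ≅ Z/2Z × Z/1278Z

The n-th cyclotomic polynomial Φ_3837(x) is the minimal polynomial of zeta_3837 over Q and has degree phi(3837) = 2556. So Q(zeta_3837) is a degree-2556 Galois extension with Galois group (Z/3837Z)^*. By CRT, (Z/3837Z)^* ≅ (Z/3Z)^* × (Z/1279Z)^*. Each prime-power unit group is (Z/3Z)^* ≅ Z/2Z; (Z/1279Z)^* ≅ Z/1278Z. Hence Gal(Q(zeta_3837)/Q) ≅ Z/2Z × Z/1278Z.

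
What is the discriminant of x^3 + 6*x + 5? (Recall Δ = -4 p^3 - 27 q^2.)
Δ = -1539

For a depressed cubic x^3 + p x + q the discriminant is Δ = -4 p^3 - 27 q^2 = -4*(6)^3 - 27*(5)^2 = -864 - 675 = -1539.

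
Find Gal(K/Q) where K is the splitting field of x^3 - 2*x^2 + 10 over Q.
Gal(K/Q) = S_3 (symmetric group of order 6)

Compute the discriminant of x^3 + (-2)*x^2 + (0)*x + (10): Δ = -2380. Since Δ is not a rational square, the Galois group is not contained in A_3; it must be the full S_3 (irreducibility of the cubic rules out anything smaller).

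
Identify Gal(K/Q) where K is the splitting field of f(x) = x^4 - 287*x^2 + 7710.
Gal(K/Q) = V_4 (Klein four-group, Z/2Z × Z/2Z)

f factors as (x^2 - 30)(x^2 - 257), so the splitting field is K = Q(sqrt(30), sqrt(257)). The elements 30, 257, 7710 are all non-squares in Q, so sqrt(30) and sqrt(257) generate independent quadratic extensions. Thus [K:Q] = 4 and Gal(K/Q) is generated by the two order-2 automorphisms sqrt(30) ↦ -sqrt(30) and sqrt(257) ↦ -sqrt(257), giving V_4.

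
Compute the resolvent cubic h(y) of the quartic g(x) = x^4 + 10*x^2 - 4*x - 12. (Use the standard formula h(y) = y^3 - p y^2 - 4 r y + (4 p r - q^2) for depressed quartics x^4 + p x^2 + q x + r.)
h(y) = y^3 - 10*y^2 + 48*y - 496

Identify coefficients: p = 10, q = -4, r = -12.
Plug into h(y) = y^3 - p y^2 - 4 r y + (4 p r - q^2):
  h(y) = y^3 - (10) y^2 - 4*(-12) y + (4*(10)*(-12) - (-4)^2)
       = y^3 + (-10) y^2 + (48) y + (-496).
Simplifying: h(y) = y^3 - 10*y^2 + 48*y - 496.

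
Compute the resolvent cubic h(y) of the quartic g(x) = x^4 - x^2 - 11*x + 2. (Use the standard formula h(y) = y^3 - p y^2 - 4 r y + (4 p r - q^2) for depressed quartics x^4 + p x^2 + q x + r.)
h(y) = y^3 + y^2 - 8*y - 129

Identify coefficients: p = -1, q = -11, r = 2.
Plug into h(y) = y^3 - p y^2 - 4 r y + (4 p r - q^2):
  h(y) = y^3 - (-1) y^2 - 4*(2) y + (4*(-1)*(2) - (-11)^2)
       = y^3 + (1) y^2 + (-8) y + (-129).
Simplifying: h(y) = y^3 + y^2 - 8*y - 129.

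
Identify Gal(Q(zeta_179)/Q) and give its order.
|Gal(Q(zeta_179)/Q)| = phi(179) = 178; group ≅ (Z/179Z)^* ≅ Z/178Z

The n-th cyclotomic polynomial Φ_179(x) is the minimal polynomial of zeta_179 over Q and has degree phi(179) = 178. So Q(zeta_179) is a degree-178 Galois extension with Galois group (Z/179Z)^*. (Z/179Z)^* is cyclic since 179 is an odd prime power (or 4). Hence Gal(Q(zeta_179)/Q) ≅ Z/178Z.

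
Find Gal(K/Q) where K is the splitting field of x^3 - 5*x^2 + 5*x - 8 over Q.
Gal(K/Q) = S_3 (symmetric group of order 6)

Compute the discriminant of x^3 + (-5)*x^2 + (5)*x + (-8): Δ = -2003. Since Δ is not a rational square, the Galois group is not contained in A_3; it must be the full S_3 (irreducibility of the cubic rules out anything smaller).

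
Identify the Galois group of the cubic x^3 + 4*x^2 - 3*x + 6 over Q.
Gal(K/Q) = S_3 (symmetric group of order 6)

Compute the discriminant of x^3 + (4)*x^2 + (-3)*x + (6): Δ = -3552. Since Δ is not a rational square, the Galois group is not contained in A_3; it must be the full S_3 (irreducibility of the cubic rules out anything smaller).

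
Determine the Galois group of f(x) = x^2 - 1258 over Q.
Gal(K/Q) = Z/2Z (cyclic of order 2)

x^2 - 1258 is irreducible over Q since 1258 is not a rational square. The splitting field Q(sqrt(1258)) has degree 2 over Q, and its unique nontrivial automorphism is sqrt(1258) ↦ -sqrt(1258). Hence Gal(Q(sqrt(1258))/Q) = Z/2Z.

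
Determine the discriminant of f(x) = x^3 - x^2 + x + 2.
Δ = -139

For x^3 + a x^2 + b x + c the discriminant is Δ = 18 a b c - 4 a^3 c + a^2 b^2 - 4 b^3 - 27 c^2.
Plug a = -1, b = 1, c = 2:
  18*(-1)*(1)*(2) - 4*(-1)^3*(2) + (-1)^2*(1)^2 - 4*(1)^3 - 27*(2)^2
  = -36 + (8) + 1 + (-4) + (-108)
  = -139.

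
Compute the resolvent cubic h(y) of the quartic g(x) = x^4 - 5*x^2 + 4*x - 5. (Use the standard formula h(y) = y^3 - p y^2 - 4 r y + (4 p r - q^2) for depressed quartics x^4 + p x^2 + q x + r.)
h(y) = y^3 + 5*y^2 + 20*y + 84

Identify coefficients: p = -5, q = 4, r = -5.
Plug into h(y) = y^3 - p y^2 - 4 r y + (4 p r - q^2):
  h(y) = y^3 - (-5) y^2 - 4*(-5) y + (4*(-5)*(-5) - (4)^2)
       = y^3 + (5) y^2 + (20) y + (84).
Simplifying: h(y) = y^3 + 5*y^2 + 20*y + 84.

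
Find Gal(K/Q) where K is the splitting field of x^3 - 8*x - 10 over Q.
Gal(K/Q) = S_3 (symmetric group of order 6)

Compute the discriminant of x^3 + (0)*x^2 + (-8)*x + (-10): Δ = -652. Since Δ is not a rational square, the Galois group is not contained in A_3; it must be the full S_3 (irreducibility of the cubic rules out anything smaller).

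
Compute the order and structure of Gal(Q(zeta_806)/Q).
|Gal(Q(zeta_806)/Q)| = phi(806) = 360; group ≅ (Z/806Z)^* ≅ Z/12Z × Z/30Z

The n-th cyclotomic polynomial Φ_806(x) is the minimal polynomial of zeta_806 over Q and has degree phi(806) = 360. So Q(zeta_806) is a degree-360 Galois extension with Galois group (Z/806Z)^*. By CRT, (Z/806Z)^* ≅ (Z/2Z)^* × (Z/13Z)^* × (Z/31Z)^*. Each prime-power unit group is (Z/2Z)^* ≅ trivial group (order 1); (Z/13Z)^* ≅ Z/12Z; (Z/31Z)^* ≅ Z/30Z. Hence Gal(Q(zeta_806)/Q) ≅ Z/12Z × Z/30Z.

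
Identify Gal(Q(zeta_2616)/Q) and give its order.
|Gal(Q(zeta_2616)/Q)| = phi(2616) = 864; group ≅ (Z/2616Z)^* ≅ Z/2Z × Z/2Z × Z/2Z × Z/108Z

The n-th cyclotomic polynomial Φ_2616(x) is the minimal polynomial of zeta_2616 over Q and has degree phi(2616) = 864. So Q(zeta_2616) is a degree-864 Galois extension with Galois group (Z/2616Z)^*. By CRT, (Z/2616Z)^* ≅ (Z/8Z)^* × (Z/3Z)^* × (Z/109Z)^*. Each prime-power unit group is (Z/8Z)^* ≅ Z/2Z × Z/2Z; (Z/3Z)^* ≅ Z/2Z; (Z/109Z)^* ≅ Z/108Z. Hence Gal(Q(zeta_2616)/Q) ≅ Z/2Z × Z/2Z × Z/2Z × Z/108Z.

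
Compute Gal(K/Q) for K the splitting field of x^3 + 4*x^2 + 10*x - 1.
Gal(K/Q) = S_3 (symmetric group of order 6)

Compute the discriminant of x^3 + (4)*x^2 + (10)*x + (-1): Δ = -2891. Since Δ is not a rational square, the Galois group is not contained in A_3; it must be the full S_3 (irreducibility of the cubic rules out anything smaller).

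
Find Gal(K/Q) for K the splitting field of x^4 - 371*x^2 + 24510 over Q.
Gal(K/Q) = V_4 (Klein four-group, Z/2Z × Z/2Z)

f factors as (x^2 - 285)(x^2 - 86), so the splitting field is K = Q(sqrt(285), sqrt(86)). The elements 285, 86, 24510 are all non-squares in Q, so sqrt(285) and sqrt(86) generate independent quadratic extensions. Thus [K:Q] = 4 and Gal(K/Q) is generated by the two order-2 automorphisms sqrt(285) ↦ -sqrt(285) and sqrt(86) ↦ -sqrt(86), giving V_4.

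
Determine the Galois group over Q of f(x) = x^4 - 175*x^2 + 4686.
Gal(K/Q) = V_4 (Klein four-group, Z/2Z × Z/2Z)

f factors as (x^2 - 142)(x^2 - 33), so the splitting field is K = Q(sqrt(142), sqrt(33)). The elements 142, 33, 4686 are all non-squares in Q, so sqrt(142) and sqrt(33) generate independent quadratic extensions. Thus [K:Q] = 4 and Gal(K/Q) is generated by the two order-2 automorphisms sqrt(142) ↦ -sqrt(142) and sqrt(33) ↦ -sqrt(33), giving V_4.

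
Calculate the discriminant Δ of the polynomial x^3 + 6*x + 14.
Δ = -6156

For a depressed cubic x^3 + p x + q the discriminant is Δ = -4 p^3 - 27 q^2 = -4*(6)^3 - 27*(14)^2 = -864 - 5292 = -6156.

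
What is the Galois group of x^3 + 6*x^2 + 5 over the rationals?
Gal(K/Q) = S_3 (symmetric group of order 6)

Compute the discriminant of x^3 + (6)*x^2 + (0)*x + (5): Δ = -4995. Since Δ is not a rational square, the Galois group is not contained in A_3; it must be the full S_3 (irreducibility of the cubic rules out anything smaller).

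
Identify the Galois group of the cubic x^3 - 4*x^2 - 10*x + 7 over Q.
Gal(K/Q) = S_3 (symmetric group of order 6)

Compute the discriminant of x^3 + (-4)*x^2 + (-10)*x + (7): Δ = 11109. Since Δ is not a rational square, the Galois group is not contained in A_3; it must be the full S_3 (irreducibility of the cubic rules out anything smaller).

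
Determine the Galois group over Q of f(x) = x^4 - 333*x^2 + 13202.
Gal(K/Q) = V_4 (Klein four-group, Z/2Z × Z/2Z)

f factors as (x^2 - 46)(x^2 - 287), so the splitting field is K = Q(sqrt(46), sqrt(287)). The elements 46, 287, 13202 are all non-squares in Q, so sqrt(46) and sqrt(287) generate independent quadratic extensions. Thus [K:Q] = 4 and Gal(K/Q) is generated by the two order-2 automorphisms sqrt(46) ↦ -sqrt(46) and sqrt(287) ↦ -sqrt(287), giving V_4.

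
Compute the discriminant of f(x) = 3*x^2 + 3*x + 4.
Δ = -39

For a quadratic a x^2 + b x + c the discriminant is Δ = b^2 - 4ac = (3)^2 - 4*(3)*(4) = 9 - (48) = -39.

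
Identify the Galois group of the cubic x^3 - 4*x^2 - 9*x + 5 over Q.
Gal(K/Q) = S_3 (symmetric group of order 6)

Compute the discriminant of x^3 + (-4)*x^2 + (-9)*x + (5): Δ = 8057. Since Δ is not a rational square, the Galois group is not contained in A_3; it must be the full S_3 (irreducibility of the cubic rules out anything smaller).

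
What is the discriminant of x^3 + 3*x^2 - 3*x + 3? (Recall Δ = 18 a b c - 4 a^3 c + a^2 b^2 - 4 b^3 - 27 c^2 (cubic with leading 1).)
Δ = -864

For x^3 + a x^2 + b x + c the discriminant is Δ = 18 a b c - 4 a^3 c + a^2 b^2 - 4 b^3 - 27 c^2.
Plug a = 3, b = -3, c = 3:
  18*(3)*(-3)*(3) - 4*(3)^3*(3) + (3)^2*(-3)^2 - 4*(-3)^3 - 27*(3)^2
  = -486 + (-324) + 81 + (108) + (-243)
  = -864.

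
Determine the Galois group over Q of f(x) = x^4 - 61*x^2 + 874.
Gal(K/Q) = V_4 (Klein four-group, Z/2Z × Z/2Z)

f factors as (x^2 - 38)(x^2 - 23), so the splitting field is K = Q(sqrt(38), sqrt(23)). The elements 38, 23, 874 are all non-squares in Q, so sqrt(38) and sqrt(23) generate independent quadratic extensions. Thus [K:Q] = 4 and Gal(K/Q) is generated by the two order-2 automorphisms sqrt(38) ↦ -sqrt(38) and sqrt(23) ↦ -sqrt(23), giving V_4.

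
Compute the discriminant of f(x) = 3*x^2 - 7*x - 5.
Δ = 109

For a quadratic a x^2 + b x + c the discriminant is Δ = b^2 - 4ac = (-7)^2 - 4*(3)*(-5) = 49 - (-60) = 109.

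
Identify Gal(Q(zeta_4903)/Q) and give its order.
|Gal(Q(zeta_4903)/Q)| = phi(4903) = 4902; group ≅ (Z/4903Z)^* ≅ Z/4902Z

The n-th cyclotomic polynomial Φ_4903(x) is the minimal polynomial of zeta_4903 over Q and has degree phi(4903) = 4902. So Q(zeta_4903) is a degree-4902 Galois extension with Galois group (Z/4903Z)^*. (Z/4903Z)^* is cyclic since 4903 is an odd prime power (or 4). Hence Gal(Q(zeta_4903)/Q) ≅ Z/4902Z.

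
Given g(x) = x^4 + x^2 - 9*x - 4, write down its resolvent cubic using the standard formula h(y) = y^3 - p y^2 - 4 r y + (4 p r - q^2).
h(y) = y^3 - y^2 + 16*y - 97

Identify coefficients: p = 1, q = -9, r = -4.
Plug into h(y) = y^3 - p y^2 - 4 r y + (4 p r - q^2):
  h(y) = y^3 - (1) y^2 - 4*(-4) y + (4*(1)*(-4) - (-9)^2)
       = y^3 + (-1) y^2 + (16) y + (-97).
Simplifying: h(y) = y^3 - y^2 + 16*y - 97.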